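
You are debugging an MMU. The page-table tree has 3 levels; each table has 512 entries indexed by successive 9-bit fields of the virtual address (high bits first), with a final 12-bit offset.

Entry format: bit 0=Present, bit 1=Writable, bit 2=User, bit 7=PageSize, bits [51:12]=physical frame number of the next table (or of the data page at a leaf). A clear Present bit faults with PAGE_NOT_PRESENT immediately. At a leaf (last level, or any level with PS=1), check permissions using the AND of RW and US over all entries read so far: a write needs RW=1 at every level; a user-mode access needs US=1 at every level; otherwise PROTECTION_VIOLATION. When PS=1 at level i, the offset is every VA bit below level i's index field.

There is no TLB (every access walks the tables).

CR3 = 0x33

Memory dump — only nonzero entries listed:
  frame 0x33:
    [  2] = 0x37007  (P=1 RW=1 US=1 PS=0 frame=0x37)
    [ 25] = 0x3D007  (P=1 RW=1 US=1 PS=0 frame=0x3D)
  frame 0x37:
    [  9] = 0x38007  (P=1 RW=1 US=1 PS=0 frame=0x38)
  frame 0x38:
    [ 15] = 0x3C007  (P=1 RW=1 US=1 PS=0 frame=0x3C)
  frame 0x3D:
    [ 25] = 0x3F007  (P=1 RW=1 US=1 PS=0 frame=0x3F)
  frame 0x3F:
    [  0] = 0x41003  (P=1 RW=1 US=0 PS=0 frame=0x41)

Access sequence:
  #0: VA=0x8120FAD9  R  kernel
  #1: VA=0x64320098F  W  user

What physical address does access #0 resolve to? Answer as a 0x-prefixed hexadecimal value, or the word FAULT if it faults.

Trace:
#0 VA=0x8120FAD9 (r,kernel):
  [0] read 0x33 idx=2: raw=0x37007 flags P=1 W=1 U=1 S=0
  [1] read 0x37 idx=9: raw=0x38007 flags P=1 W=1 U=1 S=0
  [2] read 0x38 idx=15: raw=0x3C007 flags P=1 W=1 U=1 S=0
  → PA=0x3CAD9  (3 entries read)
#1 VA=0x64320098F (w,user):
  [0] read 0x33 idx=25: raw=0x3D007 flags P=1 W=1 U=1 S=0
  [1] read 0x3D idx=25: raw=0x3F007 flags P=1 W=1 U=1 S=0
  [2] read 0x3F idx=0: raw=0x41003 flags P=1 W=1 U=0 S=0
  → PROTECTION_VIOLATION  (3 entries read)

Access #0 PA: 0x3CAD9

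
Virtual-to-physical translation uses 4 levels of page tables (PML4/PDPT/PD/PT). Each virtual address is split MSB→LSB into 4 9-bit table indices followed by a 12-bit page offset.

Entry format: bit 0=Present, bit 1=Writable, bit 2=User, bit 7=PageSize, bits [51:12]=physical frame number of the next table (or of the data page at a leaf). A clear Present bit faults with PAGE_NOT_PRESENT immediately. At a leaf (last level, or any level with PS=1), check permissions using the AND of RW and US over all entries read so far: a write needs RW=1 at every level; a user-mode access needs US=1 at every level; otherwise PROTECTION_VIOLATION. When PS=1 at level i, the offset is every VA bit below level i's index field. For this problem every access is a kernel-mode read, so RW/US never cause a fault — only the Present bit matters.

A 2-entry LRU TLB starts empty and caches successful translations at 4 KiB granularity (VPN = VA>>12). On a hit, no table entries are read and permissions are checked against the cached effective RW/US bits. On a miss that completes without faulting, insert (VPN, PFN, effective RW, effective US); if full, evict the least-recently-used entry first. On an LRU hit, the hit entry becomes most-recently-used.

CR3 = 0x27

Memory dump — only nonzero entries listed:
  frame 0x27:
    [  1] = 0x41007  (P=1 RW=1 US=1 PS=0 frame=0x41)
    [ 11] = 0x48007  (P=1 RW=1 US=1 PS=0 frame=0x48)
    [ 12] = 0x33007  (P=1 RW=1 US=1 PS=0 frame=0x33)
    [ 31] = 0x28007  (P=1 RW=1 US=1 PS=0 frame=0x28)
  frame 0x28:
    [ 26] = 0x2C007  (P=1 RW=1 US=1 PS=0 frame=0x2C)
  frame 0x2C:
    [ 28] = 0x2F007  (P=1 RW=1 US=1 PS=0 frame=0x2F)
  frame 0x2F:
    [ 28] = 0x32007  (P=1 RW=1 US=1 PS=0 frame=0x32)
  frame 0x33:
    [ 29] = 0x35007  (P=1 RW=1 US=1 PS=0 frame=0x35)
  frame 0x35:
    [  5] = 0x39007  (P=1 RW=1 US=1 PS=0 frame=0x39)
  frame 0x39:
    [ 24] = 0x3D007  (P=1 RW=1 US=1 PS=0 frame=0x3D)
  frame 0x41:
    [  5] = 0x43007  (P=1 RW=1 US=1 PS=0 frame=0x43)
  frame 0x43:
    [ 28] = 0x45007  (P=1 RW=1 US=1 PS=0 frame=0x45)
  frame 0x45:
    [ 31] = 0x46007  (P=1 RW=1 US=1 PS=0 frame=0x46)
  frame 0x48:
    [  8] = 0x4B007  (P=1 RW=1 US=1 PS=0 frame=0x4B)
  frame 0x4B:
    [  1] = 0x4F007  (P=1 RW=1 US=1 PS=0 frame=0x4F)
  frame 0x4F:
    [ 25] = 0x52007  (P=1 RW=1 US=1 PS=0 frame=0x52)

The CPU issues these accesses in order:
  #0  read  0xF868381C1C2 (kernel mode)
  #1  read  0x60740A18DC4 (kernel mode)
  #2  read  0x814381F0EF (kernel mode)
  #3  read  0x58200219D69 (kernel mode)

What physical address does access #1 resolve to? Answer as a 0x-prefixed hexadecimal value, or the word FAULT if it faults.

Per-access translation:
#0 VA=0xF868381C1C2 (r,kernel):
  L0 @0x27[31] → 0x28007  P=1,RW=1,US=1,PS=0
  L1 @0x28[26] → 0x2C007  P=1,RW=1,US=1,PS=0
  L2 @0x2C[28] → 0x2F007  P=1,RW=1,US=1,PS=0
  L3 @0x2F[28] → 0x32007  P=1,RW=1,US=1,PS=0
  → PA=0x321C2  (4 entries read)
#1 VA=0x60740A18DC4 (r,kernel):
  L0 @0x27[12] → 0x33007  P=1,RW=1,US=1,PS=0
  L1 @0x33[29] → 0x35007  P=1,RW=1,US=1,PS=0
  L2 @0x35[5] → 0x39007  P=1,RW=1,US=1,PS=0
  L3 @0x39[24] → 0x3D007  P=1,RW=1,US=1,PS=0
  → PA=0x3DDC4  (4 entries read)
#2 VA=0x814381F0EF (r,kernel):
  L0 @0x27[1] → 0x41007  P=1,RW=1,US=1,PS=0
  L1 @0x41[5] → 0x43007  P=1,RW=1,US=1,PS=0
  L2 @0x43[28] → 0x45007  P=1,RW=1,US=1,PS=0
  L3 @0x45[31] → 0x46007  P=1,RW=1,US=1,PS=0
  → PA=0x460EF  (4 entries read)
#3 VA=0x58200219D69 (r,kernel):
  L0 @0x27[11] → 0x48007  P=1,RW=1,US=1,PS=0
  L1 @0x48[8] → 0x4B007  P=1,RW=1,US=1,PS=0
  L2 @0x4B[1] → 0x4F007  P=1,RW=1,US=1,PS=0
  L3 @0x4F[25] → 0x52007  P=1,RW=1,US=1,PS=0
  → PA=0x52D69  (4 entries read)

Access #1 PA: 0x3DDC4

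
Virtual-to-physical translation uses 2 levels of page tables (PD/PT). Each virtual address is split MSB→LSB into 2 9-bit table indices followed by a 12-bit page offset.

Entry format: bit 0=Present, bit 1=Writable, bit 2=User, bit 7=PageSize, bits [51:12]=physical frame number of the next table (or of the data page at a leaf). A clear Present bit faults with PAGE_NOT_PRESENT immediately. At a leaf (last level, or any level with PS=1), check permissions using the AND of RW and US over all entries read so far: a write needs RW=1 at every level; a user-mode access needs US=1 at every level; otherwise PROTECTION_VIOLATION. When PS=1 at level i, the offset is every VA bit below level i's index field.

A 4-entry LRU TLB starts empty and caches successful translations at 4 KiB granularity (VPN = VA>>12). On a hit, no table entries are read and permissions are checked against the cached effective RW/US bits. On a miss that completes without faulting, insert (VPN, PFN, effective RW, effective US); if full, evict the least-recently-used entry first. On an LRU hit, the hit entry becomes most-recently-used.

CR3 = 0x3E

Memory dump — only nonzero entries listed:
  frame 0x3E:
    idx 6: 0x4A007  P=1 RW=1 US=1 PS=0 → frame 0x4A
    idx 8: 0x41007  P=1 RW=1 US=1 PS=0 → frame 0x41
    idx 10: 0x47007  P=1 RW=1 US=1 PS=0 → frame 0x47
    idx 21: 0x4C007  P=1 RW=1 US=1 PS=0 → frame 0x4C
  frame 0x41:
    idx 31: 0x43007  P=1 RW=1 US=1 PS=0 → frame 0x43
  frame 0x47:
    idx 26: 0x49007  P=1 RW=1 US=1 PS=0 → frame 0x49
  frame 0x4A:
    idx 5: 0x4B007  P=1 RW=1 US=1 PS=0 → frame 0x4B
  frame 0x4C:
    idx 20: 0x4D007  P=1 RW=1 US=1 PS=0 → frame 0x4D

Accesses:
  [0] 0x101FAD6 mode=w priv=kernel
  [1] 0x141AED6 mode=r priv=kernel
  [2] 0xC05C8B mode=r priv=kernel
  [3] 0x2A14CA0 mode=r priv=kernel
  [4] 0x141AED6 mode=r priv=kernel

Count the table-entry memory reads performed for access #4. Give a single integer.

Walk each access:
#0 VA=0x101FAD6 (w,kernel):
  lvl0: tbl 0x3E, slot 8 ⇒ 0x41007 (P1/RW1/US1/PS0)
  lvl1: tbl 0x41, slot 31 ⇒ 0x43007 (P1/RW1/US1/PS0)
  ✓ 0x43AD6  — 2 lookups
#1 VA=0x141AED6 (r,kernel):
  lvl0: tbl 0x3E, slot 10 ⇒ 0x47007 (P1/RW1/US1/PS0)
  lvl1: tbl 0x47, slot 26 ⇒ 0x49007 (P1/RW1/US1/PS0)
  ✓ 0x49ED6  — 2 lookups
#2 VA=0xC05C8B (r,kernel):
  lvl0: tbl 0x3E, slot 6 ⇒ 0x4A007 (P1/RW1/US1/PS0)
  lvl1: tbl 0x4A, slot 5 ⇒ 0x4B007 (P1/RW1/US1/PS0)
  ✓ 0x4BC8B  — 2 lookups
#3 VA=0x2A14CA0 (r,kernel):
  lvl0: tbl 0x3E, slot 21 ⇒ 0x4C007 (P1/RW1/US1/PS0)
  lvl1: tbl 0x4C, slot 20 ⇒ 0x4D007 (P1/RW1/US1/PS0)
  ✓ 0x4DCA0  — 2 lookups
#4 VA=0x141AED6 (r,kernel):
  TLB hit vpn=0x141A → PA=0x49ED6

Entries read for #4: 0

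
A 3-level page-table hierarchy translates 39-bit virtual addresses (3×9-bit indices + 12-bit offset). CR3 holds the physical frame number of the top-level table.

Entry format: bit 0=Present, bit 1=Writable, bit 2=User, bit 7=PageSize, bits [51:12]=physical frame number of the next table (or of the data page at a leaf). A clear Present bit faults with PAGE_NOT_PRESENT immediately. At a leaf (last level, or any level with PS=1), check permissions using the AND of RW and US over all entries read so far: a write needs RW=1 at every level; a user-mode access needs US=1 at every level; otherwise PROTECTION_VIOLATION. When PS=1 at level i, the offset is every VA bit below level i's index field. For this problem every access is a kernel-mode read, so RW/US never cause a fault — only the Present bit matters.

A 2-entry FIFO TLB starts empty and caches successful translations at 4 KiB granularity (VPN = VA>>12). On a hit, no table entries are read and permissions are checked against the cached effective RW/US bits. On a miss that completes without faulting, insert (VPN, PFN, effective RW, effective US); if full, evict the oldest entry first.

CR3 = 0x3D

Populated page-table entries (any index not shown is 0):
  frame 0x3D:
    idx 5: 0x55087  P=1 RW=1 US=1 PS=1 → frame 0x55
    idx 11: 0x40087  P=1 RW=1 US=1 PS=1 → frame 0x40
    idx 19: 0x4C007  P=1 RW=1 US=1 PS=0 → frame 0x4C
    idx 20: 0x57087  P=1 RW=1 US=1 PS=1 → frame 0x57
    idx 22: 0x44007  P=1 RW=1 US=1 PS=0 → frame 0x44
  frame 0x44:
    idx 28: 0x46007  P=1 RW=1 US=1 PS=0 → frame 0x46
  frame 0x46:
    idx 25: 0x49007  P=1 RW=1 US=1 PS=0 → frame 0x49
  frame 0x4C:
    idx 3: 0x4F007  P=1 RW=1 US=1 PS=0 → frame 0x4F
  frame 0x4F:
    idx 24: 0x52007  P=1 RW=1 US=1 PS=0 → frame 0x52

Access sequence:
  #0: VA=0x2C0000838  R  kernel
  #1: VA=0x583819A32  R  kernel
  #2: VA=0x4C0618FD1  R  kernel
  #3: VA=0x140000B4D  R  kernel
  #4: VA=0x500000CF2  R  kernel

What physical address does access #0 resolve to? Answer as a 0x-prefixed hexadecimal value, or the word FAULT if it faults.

Trace:
#0 VA=0x2C0000838 (r,kernel):
  [0] read 0x3D idx=11: raw=0x40087 flags P=1 W=1 U=1 S=1
  ⇒ phys 0x40838 (huge @L0)  [1 reads]
#1 VA=0x583819A32 (r,kernel):
  [0] read 0x3D idx=22: raw=0x44007 flags P=1 W=1 U=1 S=0
  [1] read 0x44 idx=28: raw=0x46007 flags P=1 W=1 U=1 S=0
  [2] read 0x46 idx=25: raw=0x49007 flags P=1 W=1 U=1 S=0
  ⇒ phys 0x49A32  [3 reads]
#2 VA=0x4C0618FD1 (r,kernel):
  [0] read 0x3D idx=19: raw=0x4C007 flags P=1 W=1 U=1 S=0
  [1] read 0x4C idx=3: raw=0x4F007 flags P=1 W=1 U=1 S=0
  [2] read 0x4F idx=24: raw=0x52007 flags P=1 W=1 U=1 S=0
  ⇒ phys 0x52FD1  [3 reads]
#3 VA=0x140000B4D (r,kernel):
  [0] read 0x3D idx=5: raw=0x55087 flags P=1 W=1 U=1 S=1
  ⇒ phys 0x55B4D (huge @L0)  [1 reads]
#4 VA=0x500000CF2 (r,kernel):
  [0] read 0x3D idx=20: raw=0x57087 flags P=1 W=1 U=1 S=1
  ⇒ phys 0x57CF2 (huge @L0)  [1 reads]

Access #0 PA: 0x40838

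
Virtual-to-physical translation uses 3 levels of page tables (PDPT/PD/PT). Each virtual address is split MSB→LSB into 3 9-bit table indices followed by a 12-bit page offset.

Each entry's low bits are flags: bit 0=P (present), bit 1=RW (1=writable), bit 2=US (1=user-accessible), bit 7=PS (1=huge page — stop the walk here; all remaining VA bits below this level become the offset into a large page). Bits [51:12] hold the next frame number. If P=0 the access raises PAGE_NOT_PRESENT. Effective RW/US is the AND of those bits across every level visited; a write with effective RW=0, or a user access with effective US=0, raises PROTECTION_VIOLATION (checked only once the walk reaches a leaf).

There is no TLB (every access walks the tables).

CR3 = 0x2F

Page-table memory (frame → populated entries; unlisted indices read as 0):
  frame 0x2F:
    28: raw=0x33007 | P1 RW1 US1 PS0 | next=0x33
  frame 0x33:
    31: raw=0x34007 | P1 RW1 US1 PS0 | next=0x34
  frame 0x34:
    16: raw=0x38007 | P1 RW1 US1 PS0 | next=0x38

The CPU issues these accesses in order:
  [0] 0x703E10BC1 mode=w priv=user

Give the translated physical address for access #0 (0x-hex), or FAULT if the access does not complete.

Trace:
#0 VA=0x703E10BC1 (w,user):
  lvl0: tbl 0x2F, slot 28 ⇒ 0x33007 (P1/RW1/US1/PS0)
  lvl1: tbl 0x33, slot 31 ⇒ 0x34007 (P1/RW1/US1/PS0)
  lvl2: tbl 0x34, slot 16 ⇒ 0x38007 (P1/RW1/US1/PS0)
  ✓ 0x38BC1  — 3 lookups

Access #0 PA: 0x38BC1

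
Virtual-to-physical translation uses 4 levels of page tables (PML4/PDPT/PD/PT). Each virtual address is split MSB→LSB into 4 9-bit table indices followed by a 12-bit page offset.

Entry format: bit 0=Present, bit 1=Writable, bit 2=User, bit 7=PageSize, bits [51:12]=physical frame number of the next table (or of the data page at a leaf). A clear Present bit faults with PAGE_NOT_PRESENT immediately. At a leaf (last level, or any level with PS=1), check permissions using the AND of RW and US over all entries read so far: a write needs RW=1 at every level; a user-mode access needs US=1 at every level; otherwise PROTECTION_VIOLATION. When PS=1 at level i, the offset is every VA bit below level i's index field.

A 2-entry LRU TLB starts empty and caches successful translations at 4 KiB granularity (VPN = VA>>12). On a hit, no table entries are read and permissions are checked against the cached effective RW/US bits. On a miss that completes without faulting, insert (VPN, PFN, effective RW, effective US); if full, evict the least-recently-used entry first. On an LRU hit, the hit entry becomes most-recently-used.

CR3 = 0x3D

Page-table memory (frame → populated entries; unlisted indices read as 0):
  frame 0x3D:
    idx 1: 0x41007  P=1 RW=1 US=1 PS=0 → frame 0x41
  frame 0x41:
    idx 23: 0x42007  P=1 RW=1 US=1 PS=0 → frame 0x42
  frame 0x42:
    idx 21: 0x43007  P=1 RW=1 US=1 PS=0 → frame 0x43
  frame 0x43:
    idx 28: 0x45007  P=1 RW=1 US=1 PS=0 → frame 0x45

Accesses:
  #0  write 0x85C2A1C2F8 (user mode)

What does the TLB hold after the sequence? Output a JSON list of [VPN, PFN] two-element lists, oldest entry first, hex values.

Walk each access:
#0 VA=0x85C2A1C2F8 (w,user):
  [0] read 0x3D idx=1: raw=0x41007 flags P=1 W=1 U=1 S=0
  [1] read 0x41 idx=23: raw=0x42007 flags P=1 W=1 U=1 S=0
  [2] read 0x42 idx=21: raw=0x43007 flags P=1 W=1 U=1 S=0
  [3] read 0x43 idx=28: raw=0x45007 flags P=1 W=1 U=1 S=0
  ⇒ phys 0x452F8  [4 reads]

TLB: [["0x85C2A1C", "0x45"]]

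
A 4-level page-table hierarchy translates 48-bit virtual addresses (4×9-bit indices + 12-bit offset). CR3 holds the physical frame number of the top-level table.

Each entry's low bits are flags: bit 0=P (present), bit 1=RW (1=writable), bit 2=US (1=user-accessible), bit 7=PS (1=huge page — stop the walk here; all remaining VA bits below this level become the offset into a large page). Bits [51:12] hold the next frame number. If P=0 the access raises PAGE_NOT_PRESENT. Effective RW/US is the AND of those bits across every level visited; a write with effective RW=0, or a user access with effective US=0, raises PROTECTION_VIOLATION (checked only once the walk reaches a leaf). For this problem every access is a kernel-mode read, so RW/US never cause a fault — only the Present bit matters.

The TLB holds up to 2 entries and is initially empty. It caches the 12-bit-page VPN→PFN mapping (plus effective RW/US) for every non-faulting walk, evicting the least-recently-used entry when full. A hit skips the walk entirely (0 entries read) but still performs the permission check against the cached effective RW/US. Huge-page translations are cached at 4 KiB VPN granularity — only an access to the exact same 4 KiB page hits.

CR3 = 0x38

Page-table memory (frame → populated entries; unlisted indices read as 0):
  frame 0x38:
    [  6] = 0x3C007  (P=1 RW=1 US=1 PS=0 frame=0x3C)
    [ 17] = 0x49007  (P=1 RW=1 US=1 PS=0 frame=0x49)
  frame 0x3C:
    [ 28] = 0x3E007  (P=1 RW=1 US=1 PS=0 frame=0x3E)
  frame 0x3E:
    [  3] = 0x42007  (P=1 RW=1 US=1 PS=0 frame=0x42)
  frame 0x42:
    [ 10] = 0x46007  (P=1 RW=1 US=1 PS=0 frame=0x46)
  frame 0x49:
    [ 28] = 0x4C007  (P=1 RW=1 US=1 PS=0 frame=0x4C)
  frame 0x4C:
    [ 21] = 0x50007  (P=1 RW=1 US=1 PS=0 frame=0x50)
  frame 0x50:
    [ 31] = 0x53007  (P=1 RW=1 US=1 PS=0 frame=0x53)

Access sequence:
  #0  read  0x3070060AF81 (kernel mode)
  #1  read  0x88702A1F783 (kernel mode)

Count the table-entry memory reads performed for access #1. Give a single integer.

Trace:
#0 VA=0x3070060AF81 (r,kernel):
  L0: frame=0x38 idx=6 entry=0x3C007 [P=1 RW=1 US=1 PS=0]
  L1: frame=0x3C idx=28 entry=0x3E007 [P=1 RW=1 US=1 PS=0]
  L2: frame=0x3E idx=3 entry=0x42007 [P=1 RW=1 US=1 PS=0]
  L3: frame=0x42 idx=10 entry=0x46007 [P=1 RW=1 US=1 PS=0]
  → PA=0x46F81  (4 entries read)
#1 VA=0x88702A1F783 (r,kernel):
  L0: frame=0x38 idx=17 entry=0x49007 [P=1 RW=1 US=1 PS=0]
  L1: frame=0x49 idx=28 entry=0x4C007 [P=1 RW=1 US=1 PS=0]
  L2: frame=0x4C idx=21 entry=0x50007 [P=1 RW=1 US=1 PS=0]
  L3: frame=0x50 idx=31 entry=0x53007 [P=1 RW=1 US=1 PS=0]
  → PA=0x53783  (4 entries read)

Entries read for #1: 4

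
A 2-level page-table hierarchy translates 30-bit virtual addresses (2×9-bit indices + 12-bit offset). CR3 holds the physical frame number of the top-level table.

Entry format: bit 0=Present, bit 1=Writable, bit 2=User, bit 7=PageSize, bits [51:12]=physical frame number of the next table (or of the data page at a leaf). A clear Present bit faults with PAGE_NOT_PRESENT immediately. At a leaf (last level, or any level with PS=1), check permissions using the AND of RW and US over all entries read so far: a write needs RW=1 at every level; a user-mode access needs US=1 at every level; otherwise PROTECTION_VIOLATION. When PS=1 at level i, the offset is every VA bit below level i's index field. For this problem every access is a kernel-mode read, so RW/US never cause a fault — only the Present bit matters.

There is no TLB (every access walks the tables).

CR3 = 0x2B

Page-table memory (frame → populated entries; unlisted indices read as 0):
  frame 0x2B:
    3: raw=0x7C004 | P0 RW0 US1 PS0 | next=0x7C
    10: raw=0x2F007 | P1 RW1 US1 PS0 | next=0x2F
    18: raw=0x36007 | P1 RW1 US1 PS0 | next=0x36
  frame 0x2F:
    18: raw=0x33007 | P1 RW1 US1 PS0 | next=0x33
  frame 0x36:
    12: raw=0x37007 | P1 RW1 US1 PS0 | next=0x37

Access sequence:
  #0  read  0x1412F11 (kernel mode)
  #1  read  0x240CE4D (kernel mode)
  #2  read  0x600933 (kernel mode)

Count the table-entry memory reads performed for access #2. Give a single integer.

Trace:
#0 VA=0x1412F11 (r,kernel):
  [0] read 0x2B idx=10: raw=0x2F007 flags P=1 W=1 U=1 S=0
  [1] read 0x2F idx=18: raw=0x33007 flags P=1 W=1 U=1 S=0
  → PA=0x33F11  (2 entries read)
#1 VA=0x240CE4D (r,kernel):
  [0] read 0x2B idx=18: raw=0x36007 flags P=1 W=1 U=1 S=0
  [1] read 0x36 idx=12: raw=0x37007 flags P=1 W=1 U=1 S=0
  → PA=0x37E4D  (2 entries read)
#2 VA=0x600933 (r,kernel):
  [0] read 0x2B idx=3: raw=0x7C004 flags P=0 W=0 U=1 S=0
  → PAGE_NOT_PRESENT  (1 entries read)

Entries read for #2: 1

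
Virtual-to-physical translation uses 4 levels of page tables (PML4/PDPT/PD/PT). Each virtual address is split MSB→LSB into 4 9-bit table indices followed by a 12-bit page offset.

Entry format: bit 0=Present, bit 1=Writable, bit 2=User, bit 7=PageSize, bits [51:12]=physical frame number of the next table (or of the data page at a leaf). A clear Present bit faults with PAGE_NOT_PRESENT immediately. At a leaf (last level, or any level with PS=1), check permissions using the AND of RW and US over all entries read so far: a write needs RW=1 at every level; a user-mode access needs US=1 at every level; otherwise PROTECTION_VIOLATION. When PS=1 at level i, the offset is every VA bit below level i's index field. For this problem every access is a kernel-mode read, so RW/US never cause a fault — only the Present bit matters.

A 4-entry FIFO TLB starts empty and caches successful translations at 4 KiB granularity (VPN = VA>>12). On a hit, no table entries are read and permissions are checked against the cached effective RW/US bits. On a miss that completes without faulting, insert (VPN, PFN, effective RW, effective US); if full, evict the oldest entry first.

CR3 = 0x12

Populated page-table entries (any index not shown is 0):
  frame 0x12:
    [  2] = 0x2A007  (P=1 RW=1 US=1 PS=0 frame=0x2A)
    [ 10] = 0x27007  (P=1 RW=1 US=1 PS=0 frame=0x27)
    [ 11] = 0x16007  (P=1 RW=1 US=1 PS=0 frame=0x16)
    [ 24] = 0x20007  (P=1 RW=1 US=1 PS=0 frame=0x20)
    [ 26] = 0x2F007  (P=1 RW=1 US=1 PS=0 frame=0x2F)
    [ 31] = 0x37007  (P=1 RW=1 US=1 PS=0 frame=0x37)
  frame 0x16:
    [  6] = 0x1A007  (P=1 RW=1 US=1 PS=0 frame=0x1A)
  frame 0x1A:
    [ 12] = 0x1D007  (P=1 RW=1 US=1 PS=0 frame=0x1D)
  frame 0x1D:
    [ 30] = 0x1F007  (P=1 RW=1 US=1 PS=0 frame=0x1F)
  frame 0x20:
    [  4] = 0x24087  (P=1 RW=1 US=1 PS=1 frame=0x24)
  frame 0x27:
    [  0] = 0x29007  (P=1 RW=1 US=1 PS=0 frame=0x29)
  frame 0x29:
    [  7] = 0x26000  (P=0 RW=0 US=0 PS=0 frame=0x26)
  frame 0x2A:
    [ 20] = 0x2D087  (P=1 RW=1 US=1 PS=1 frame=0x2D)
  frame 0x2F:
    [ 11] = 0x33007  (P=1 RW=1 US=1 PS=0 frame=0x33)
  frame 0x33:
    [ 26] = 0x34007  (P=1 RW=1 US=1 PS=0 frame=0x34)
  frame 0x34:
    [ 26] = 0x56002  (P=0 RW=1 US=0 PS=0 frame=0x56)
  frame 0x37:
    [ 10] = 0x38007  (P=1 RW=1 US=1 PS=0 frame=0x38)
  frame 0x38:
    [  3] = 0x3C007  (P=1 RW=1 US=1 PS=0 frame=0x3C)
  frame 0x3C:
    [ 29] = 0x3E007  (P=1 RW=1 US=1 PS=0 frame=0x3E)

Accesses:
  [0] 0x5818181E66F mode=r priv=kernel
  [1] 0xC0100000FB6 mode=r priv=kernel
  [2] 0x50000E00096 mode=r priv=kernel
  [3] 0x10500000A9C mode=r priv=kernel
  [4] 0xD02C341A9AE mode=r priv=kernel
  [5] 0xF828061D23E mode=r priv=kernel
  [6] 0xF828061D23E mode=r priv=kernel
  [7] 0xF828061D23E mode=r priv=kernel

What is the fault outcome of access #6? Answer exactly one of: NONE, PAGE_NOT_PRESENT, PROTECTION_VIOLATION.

Walk each access:
#0 VA=0x5818181E66F (r,kernel):
  L0: frame=0x12 idx=11 entry=0x16007 [P=1 RW=1 US=1 PS=0]
  L1: frame=0x16 idx=6 entry=0x1A007 [P=1 RW=1 US=1 PS=0]
  L2: frame=0x1A idx=12 entry=0x1D007 [P=1 RW=1 US=1 PS=0]
  L3: frame=0x1D idx=30 entry=0x1F007 [P=1 RW=1 US=1 PS=0]
  → PA=0x1F66F  (4 entries read)
#1 VA=0xC0100000FB6 (r,kernel):
  L0: frame=0x12 idx=24 entry=0x20007 [P=1 RW=1 US=1 PS=0]
  L1: frame=0x20 idx=4 entry=0x24087 [P=1 RW=1 US=1 PS=1]
  → PA=0x24FB6 (huge @L1)  (2 entries read)
#2 VA=0x50000E00096 (r,kernel):
  L0: frame=0x12 idx=10 entry=0x27007 [P=1 RW=1 US=1 PS=0]
  L1: frame=0x27 idx=0 entry=0x29007 [P=1 RW=1 US=1 PS=0]
  L2: frame=0x29 idx=7 entry=0x26000 [P=0 RW=0 US=0 PS=0]
  ⇒ fault: PAGE_NOT_PRESENT  — 3 lookups
#3 VA=0x10500000A9C (r,kernel):
  L0: frame=0x12 idx=2 entry=0x2A007 [P=1 RW=1 US=1 PS=0]
  L1: frame=0x2A idx=20 entry=0x2D087 [P=1 RW=1 US=1 PS=1]
  → PA=0x2DA9C (huge @L1)  (2 entries read)
#4 VA=0xD02C341A9AE (r,kernel):
  L0: frame=0x12 idx=26 entry=0x2F007 [P=1 RW=1 US=1 PS=0]
  L1: frame=0x2F idx=11 entry=0x33007 [P=1 RW=1 US=1 PS=0]
  L2: frame=0x33 idx=26 entry=0x34007 [P=1 RW=1 US=1 PS=0]
  L3: frame=0x34 idx=26 entry=0x56002 [P=0 RW=1 US=0 PS=0]
  ⇒ fault: PAGE_NOT_PRESENT  — 4 lookups
#5 VA=0xF828061D23E (r,kernel):
  L0: frame=0x12 idx=31 entry=0x37007 [P=1 RW=1 US=1 PS=0]
  L1: frame=0x37 idx=10 entry=0x38007 [P=1 RW=1 US=1 PS=0]
  L2: frame=0x38 idx=3 entry=0x3C007 [P=1 RW=1 US=1 PS=0]
  L3: frame=0x3C idx=29 entry=0x3E007 [P=1 RW=1 US=1 PS=0]
  → PA=0x3E23E  (4 entries read)
#6 VA=0xF828061D23E (r,kernel):
  TLB hit vpn=0xF828061D → PA=0x3E23E
#7 VA=0xF828061D23E (r,kernel):
  TLB hit vpn=0xF828061D → PA=0x3E23E

Access #6 fault: NONE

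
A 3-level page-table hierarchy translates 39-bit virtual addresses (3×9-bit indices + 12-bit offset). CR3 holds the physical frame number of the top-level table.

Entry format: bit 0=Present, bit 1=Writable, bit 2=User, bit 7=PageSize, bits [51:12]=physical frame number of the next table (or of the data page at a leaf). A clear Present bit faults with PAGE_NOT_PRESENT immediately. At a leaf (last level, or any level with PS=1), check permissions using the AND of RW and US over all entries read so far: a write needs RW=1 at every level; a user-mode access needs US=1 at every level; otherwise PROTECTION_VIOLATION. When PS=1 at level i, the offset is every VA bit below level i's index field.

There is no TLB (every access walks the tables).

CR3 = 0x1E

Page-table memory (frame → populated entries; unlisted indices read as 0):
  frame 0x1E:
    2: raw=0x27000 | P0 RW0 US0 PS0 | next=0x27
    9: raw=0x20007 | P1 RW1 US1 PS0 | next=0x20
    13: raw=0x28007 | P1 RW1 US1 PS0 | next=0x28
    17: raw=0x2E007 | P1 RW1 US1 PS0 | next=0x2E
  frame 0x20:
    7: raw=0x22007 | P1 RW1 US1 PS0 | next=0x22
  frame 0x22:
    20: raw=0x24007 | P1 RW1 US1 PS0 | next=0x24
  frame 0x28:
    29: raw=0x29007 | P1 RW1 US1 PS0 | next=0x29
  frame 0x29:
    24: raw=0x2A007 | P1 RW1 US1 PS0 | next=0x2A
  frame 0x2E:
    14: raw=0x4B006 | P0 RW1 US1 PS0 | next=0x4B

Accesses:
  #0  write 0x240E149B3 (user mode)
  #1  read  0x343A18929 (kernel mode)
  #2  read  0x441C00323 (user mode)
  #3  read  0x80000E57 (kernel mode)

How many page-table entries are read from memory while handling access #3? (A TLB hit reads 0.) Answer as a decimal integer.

Per-access translation:
#0 VA=0x240E149B3 (w,user):
  L0: frame=0x1E idx=9 entry=0x20007 [P=1 RW=1 US=1 PS=0]
  L1: frame=0x20 idx=7 entry=0x22007 [P=1 RW=1 US=1 PS=0]
  L2: frame=0x22 idx=20 entry=0x24007 [P=1 RW=1 US=1 PS=0]
  ✓ 0x249B3  — 3 lookups
#1 VA=0x343A18929 (r,kernel):
  L0: frame=0x1E idx=13 entry=0x28007 [P=1 RW=1 US=1 PS=0]
  L1: frame=0x28 idx=29 entry=0x29007 [P=1 RW=1 US=1 PS=0]
  L2: frame=0x29 idx=24 entry=0x2A007 [P=1 RW=1 US=1 PS=0]
  ✓ 0x2A929  — 3 lookups
#2 VA=0x441C00323 (r,user):
  L0: frame=0x1E idx=17 entry=0x2E007 [P=1 RW=1 US=1 PS=0]
  L1: frame=0x2E idx=14 entry=0x4B006 [P=0 RW=1 US=1 PS=0]
  ⇒ fault: PAGE_NOT_PRESENT  — 2 lookups
#3 VA=0x80000E57 (r,kernel):
  L0: frame=0x1E idx=2 entry=0x27000 [P=0 RW=0 US=0 PS=0]
  ⇒ fault: PAGE_NOT_PRESENT  — 1 lookups

Entries read for #3: 1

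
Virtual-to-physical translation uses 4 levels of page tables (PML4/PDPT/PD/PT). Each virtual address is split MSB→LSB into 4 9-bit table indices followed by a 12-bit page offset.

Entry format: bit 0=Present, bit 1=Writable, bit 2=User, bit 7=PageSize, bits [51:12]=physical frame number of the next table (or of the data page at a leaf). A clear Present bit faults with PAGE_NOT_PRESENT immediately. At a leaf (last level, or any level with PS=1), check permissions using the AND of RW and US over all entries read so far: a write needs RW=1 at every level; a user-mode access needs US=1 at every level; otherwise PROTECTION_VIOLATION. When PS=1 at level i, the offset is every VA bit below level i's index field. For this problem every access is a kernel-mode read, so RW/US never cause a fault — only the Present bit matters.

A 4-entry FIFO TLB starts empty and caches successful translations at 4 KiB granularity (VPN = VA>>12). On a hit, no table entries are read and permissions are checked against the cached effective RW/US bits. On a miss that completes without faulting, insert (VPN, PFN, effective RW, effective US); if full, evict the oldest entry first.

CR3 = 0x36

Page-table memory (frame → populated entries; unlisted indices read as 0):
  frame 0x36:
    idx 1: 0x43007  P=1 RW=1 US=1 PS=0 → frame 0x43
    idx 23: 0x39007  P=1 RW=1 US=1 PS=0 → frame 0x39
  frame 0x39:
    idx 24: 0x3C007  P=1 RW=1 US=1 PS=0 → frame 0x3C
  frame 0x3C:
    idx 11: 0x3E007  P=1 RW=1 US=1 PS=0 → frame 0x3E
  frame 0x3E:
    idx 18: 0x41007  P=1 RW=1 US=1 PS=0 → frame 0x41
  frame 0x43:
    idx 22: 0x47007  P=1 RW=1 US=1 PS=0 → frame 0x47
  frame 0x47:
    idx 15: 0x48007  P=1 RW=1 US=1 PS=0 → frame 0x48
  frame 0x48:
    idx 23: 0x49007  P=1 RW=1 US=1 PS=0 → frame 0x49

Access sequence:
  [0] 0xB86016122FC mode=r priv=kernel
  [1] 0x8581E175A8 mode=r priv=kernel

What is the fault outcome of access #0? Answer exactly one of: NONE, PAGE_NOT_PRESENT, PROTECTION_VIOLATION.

Per-access translation:
#0 VA=0xB86016122FC (r,kernel):
  [0] read 0x36 idx=23: raw=0x39007 flags P=1 W=1 U=1 S=0
  [1] read 0x39 idx=24: raw=0x3C007 flags P=1 W=1 U=1 S=0
  [2] read 0x3C idx=11: raw=0x3E007 flags P=1 W=1 U=1 S=0
  [3] read 0x3E idx=18: raw=0x41007 flags P=1 W=1 U=1 S=0
  ✓ 0x412FC  — 4 lookups
#1 VA=0x8581E175A8 (r,kernel):
  [0] read 0x36 idx=1: raw=0x43007 flags P=1 W=1 U=1 S=0
  [1] read 0x43 idx=22: raw=0x47007 flags P=1 W=1 U=1 S=0
  [2] read 0x47 idx=15: raw=0x48007 flags P=1 W=1 U=1 S=0
  [3] read 0x48 idx=23: raw=0x49007 flags P=1 W=1 U=1 S=0
  ✓ 0x495A8  — 4 lookups

Access #0 fault: NONE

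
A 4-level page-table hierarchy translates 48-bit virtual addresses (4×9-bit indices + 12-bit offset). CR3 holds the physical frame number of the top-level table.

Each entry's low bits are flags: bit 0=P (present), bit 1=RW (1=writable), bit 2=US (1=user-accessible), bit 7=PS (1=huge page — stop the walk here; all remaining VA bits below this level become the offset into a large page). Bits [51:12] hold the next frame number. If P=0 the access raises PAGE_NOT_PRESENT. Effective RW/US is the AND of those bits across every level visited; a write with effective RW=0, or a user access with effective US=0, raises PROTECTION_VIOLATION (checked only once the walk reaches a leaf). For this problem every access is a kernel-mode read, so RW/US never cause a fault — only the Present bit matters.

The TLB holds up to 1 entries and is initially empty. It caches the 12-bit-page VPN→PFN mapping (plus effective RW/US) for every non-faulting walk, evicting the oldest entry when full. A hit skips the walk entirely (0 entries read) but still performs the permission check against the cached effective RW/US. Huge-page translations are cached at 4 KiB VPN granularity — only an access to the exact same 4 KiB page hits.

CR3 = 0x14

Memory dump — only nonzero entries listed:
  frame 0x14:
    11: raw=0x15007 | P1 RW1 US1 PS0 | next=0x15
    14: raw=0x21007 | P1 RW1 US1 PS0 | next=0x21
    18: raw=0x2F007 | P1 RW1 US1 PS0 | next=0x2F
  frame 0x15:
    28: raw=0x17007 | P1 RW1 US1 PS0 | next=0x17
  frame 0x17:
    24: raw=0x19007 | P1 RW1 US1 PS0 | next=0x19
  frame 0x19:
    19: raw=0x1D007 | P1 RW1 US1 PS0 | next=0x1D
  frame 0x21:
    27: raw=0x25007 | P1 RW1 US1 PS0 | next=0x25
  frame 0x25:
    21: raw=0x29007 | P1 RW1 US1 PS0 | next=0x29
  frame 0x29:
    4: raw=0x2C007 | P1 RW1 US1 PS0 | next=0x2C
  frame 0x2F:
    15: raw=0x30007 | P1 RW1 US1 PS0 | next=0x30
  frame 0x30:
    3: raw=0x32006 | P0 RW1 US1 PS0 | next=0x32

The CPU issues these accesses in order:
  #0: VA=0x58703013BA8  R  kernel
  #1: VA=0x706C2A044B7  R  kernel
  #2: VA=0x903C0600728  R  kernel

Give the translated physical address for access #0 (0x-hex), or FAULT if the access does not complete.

Trace:
#0 VA=0x58703013BA8 (r,kernel):
  L0 @0x14[11] → 0x15007  P=1,RW=1,US=1,PS=0
  L1 @0x15[28] → 0x17007  P=1,RW=1,US=1,PS=0
  L2 @0x17[24] → 0x19007  P=1,RW=1,US=1,PS=0
  L3 @0x19[19] → 0x1D007  P=1,RW=1,US=1,PS=0
  ✓ 0x1DBA8  — 4 lookups
#1 VA=0x706C2A044B7 (r,kernel):
  L0 @0x14[14] → 0x21007  P=1,RW=1,US=1,PS=0
  L1 @0x21[27] → 0x25007  P=1,RW=1,US=1,PS=0
  L2 @0x25[21] → 0x29007  P=1,RW=1,US=1,PS=0
  L3 @0x29[4] → 0x2C007  P=1,RW=1,US=1,PS=0
  ✓ 0x2C4B7  — 4 lookups
#2 VA=0x903C0600728 (r,kernel):
  L0 @0x14[18] → 0x2F007  P=1,RW=1,US=1,PS=0
  L1 @0x2F[15] → 0x30007  P=1,RW=1,US=1,PS=0
  L2 @0x30[3] → 0x32006  P=0,RW=1,US=1,PS=0
  ⇒ fault: PAGE_NOT_PRESENT  — 3 lookups

Access #0 PA: 0x1DBA8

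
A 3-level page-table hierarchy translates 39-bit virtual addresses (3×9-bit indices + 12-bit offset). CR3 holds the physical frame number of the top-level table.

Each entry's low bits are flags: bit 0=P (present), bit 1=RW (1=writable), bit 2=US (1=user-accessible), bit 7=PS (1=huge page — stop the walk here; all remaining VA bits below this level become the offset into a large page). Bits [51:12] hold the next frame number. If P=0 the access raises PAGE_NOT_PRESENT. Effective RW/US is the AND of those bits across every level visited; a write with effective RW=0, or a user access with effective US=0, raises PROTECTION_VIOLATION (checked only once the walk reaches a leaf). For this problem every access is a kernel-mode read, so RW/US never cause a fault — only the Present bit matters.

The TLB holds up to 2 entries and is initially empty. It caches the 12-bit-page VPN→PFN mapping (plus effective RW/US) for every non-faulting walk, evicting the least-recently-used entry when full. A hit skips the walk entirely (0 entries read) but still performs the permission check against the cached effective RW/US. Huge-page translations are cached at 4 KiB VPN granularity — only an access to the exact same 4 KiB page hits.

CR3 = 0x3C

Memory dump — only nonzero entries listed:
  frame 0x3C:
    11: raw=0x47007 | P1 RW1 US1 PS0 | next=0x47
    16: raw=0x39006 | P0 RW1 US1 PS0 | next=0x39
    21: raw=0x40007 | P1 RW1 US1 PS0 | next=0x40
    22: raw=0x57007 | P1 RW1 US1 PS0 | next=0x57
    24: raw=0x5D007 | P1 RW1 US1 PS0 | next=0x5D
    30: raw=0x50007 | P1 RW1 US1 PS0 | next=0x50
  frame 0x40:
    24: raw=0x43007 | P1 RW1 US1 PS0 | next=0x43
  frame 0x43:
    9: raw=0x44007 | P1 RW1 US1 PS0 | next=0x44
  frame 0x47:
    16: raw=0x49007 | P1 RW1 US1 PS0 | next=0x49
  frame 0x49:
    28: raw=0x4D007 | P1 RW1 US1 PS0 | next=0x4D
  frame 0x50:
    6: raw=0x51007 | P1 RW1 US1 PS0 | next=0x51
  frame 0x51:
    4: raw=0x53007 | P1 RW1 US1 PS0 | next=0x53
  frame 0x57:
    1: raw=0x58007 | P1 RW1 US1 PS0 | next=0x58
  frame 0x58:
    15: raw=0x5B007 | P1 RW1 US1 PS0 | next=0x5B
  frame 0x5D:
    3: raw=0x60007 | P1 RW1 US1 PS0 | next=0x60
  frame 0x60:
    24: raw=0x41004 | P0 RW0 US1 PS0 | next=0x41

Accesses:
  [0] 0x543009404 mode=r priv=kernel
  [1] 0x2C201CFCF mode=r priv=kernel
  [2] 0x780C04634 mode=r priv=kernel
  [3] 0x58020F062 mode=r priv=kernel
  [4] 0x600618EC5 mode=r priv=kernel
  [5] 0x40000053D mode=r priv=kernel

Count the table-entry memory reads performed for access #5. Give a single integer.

Walk each access:
#0 VA=0x543009404 (r,kernel):
  L0: frame=0x3C idx=21 entry=0x40007 [P=1 RW=1 US=1 PS=0]
  L1: frame=0x40 idx=24 entry=0x43007 [P=1 RW=1 US=1 PS=0]
  L2: frame=0x43 idx=9 entry=0x44007 [P=1 RW=1 US=1 PS=0]
  ✓ 0x44404  — 3 lookups
#1 VA=0x2C201CFCF (r,kernel):
  L0: frame=0x3C idx=11 entry=0x47007 [P=1 RW=1 US=1 PS=0]
  L1: frame=0x47 idx=16 entry=0x49007 [P=1 RW=1 US=1 PS=0]
  L2: frame=0x49 idx=28 entry=0x4D007 [P=1 RW=1 US=1 PS=0]
  ✓ 0x4DFCF  — 3 lookups
#2 VA=0x780C04634 (r,kernel):
  L0: frame=0x3C idx=30 entry=0x50007 [P=1 RW=1 US=1 PS=0]
  L1: frame=0x50 idx=6 entry=0x51007 [P=1 RW=1 US=1 PS=0]
  L2: frame=0x51 idx=4 entry=0x53007 [P=1 RW=1 US=1 PS=0]
  ✓ 0x53634  — 3 lookups
#3 VA=0x58020F062 (r,kernel):
  L0: frame=0x3C idx=22 entry=0x57007 [P=1 RW=1 US=1 PS=0]
  L1: frame=0x57 idx=1 entry=0x58007 [P=1 RW=1 US=1 PS=0]
  L2: frame=0x58 idx=15 entry=0x5B007 [P=1 RW=1 US=1 PS=0]
  ✓ 0x5B062  — 3 lookups
#4 VA=0x600618EC5 (r,kernel):
  L0: frame=0x3C idx=24 entry=0x5D007 [P=1 RW=1 US=1 PS=0]
  L1: frame=0x5D idx=3 entry=0x60007 [P=1 RW=1 US=1 PS=0]
  L2: frame=0x60 idx=24 entry=0x41004 [P=0 RW=0 US=1 PS=0]
  ⇒ fault: PAGE_NOT_PRESENT  — 3 lookups
#5 VA=0x40000053D (r,kernel):
  L0: frame=0x3C idx=16 entry=0x39006 [P=0 RW=1 US=1 PS=0]
  ⇒ fault: PAGE_NOT_PRESENT  — 1 lookups

Entries read for #5: 1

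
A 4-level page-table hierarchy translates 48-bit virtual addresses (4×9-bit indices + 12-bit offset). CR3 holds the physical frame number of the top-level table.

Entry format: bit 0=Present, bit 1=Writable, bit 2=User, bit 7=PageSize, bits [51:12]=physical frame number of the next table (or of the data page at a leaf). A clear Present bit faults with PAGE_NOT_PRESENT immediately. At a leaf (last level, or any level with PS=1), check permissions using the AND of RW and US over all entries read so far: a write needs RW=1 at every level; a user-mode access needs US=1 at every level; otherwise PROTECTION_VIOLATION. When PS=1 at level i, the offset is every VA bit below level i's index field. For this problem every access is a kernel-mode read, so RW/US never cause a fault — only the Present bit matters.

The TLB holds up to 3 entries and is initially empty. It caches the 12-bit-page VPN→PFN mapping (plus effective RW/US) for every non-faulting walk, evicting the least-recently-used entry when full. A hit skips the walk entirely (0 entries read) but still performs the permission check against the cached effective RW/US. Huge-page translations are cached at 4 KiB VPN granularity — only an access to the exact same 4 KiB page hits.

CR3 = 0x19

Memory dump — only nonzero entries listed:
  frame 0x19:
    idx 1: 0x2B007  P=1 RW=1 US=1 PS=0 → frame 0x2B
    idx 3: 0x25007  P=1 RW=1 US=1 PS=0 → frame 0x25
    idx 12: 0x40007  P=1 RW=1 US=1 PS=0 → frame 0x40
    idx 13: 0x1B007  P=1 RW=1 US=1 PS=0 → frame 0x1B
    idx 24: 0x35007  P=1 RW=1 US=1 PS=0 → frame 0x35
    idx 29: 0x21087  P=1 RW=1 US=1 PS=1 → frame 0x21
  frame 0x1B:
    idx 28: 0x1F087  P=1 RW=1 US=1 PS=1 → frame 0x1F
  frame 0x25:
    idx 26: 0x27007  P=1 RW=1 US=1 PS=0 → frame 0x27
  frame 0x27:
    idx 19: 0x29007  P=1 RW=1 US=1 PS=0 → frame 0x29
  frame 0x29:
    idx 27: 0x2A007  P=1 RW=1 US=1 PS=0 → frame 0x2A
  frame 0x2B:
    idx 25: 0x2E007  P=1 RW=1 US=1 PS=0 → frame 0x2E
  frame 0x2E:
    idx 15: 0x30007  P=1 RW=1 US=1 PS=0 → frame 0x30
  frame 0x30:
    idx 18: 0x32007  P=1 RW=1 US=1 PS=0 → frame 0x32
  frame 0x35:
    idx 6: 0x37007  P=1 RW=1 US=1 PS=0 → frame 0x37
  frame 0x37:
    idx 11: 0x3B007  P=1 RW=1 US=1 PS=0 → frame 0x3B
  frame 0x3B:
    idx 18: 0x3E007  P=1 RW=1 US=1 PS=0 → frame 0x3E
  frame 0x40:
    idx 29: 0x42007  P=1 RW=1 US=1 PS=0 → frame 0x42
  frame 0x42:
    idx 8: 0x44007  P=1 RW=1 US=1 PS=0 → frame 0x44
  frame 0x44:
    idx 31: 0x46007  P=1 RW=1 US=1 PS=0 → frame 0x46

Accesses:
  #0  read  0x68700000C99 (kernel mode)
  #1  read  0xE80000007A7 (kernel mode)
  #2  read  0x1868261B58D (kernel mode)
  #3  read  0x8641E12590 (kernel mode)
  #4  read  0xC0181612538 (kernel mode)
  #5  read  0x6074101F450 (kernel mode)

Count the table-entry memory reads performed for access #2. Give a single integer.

Per-access translation:
#0 VA=0x68700000C99 (r,kernel):
  lvl0: tbl 0x19, slot 13 ⇒ 0x1B007 (P1/RW1/US1/PS0)
  lvl1: tbl 0x1B, slot 28 ⇒ 0x1F087 (P1/RW1/US1/PS1)
  ✓ 0x1FC99 (huge @L1)  — 2 lookups
#1 VA=0xE80000007A7 (r,kernel):
  lvl0: tbl 0x19, slot 29 ⇒ 0x21087 (P1/RW1/US1/PS1)
  ✓ 0x217A7 (huge @L0)  — 1 lookups
#2 VA=0x1868261B58D (r,kernel):
  lvl0: tbl 0x19, slot 3 ⇒ 0x25007 (P1/RW1/US1/PS0)
  lvl1: tbl 0x25, slot 26 ⇒ 0x27007 (P1/RW1/US1/PS0)
  lvl2: tbl 0x27, slot 19 ⇒ 0x29007 (P1/RW1/US1/PS0)
  lvl3: tbl 0x29, slot 27 ⇒ 0x2A007 (P1/RW1/US1/PS0)
  ✓ 0x2A58D  — 4 lookups
#3 VA=0x8641E12590 (r,kernel):
  lvl0: tbl 0x19, slot 1 ⇒ 0x2B007 (P1/RW1/US1/PS0)
  lvl1: tbl 0x2B, slot 25 ⇒ 0x2E007 (P1/RW1/US1/PS0)
  lvl2: tbl 0x2E, slot 15 ⇒ 0x30007 (P1/RW1/US1/PS0)
  lvl3: tbl 0x30, slot 18 ⇒ 0x32007 (P1/RW1/US1/PS0)
  ✓ 0x32590  — 4 lookups
#4 VA=0xC0181612538 (r,kernel):
  lvl0: tbl 0x19, slot 24 ⇒ 0x35007 (P1/RW1/US1/PS0)
  lvl1: tbl 0x35, slot 6 ⇒ 0x37007 (P1/RW1/US1/PS0)
  lvl2: tbl 0x37, slot 11 ⇒ 0x3B007 (P1/RW1/US1/PS0)
  lvl3: tbl 0x3B, slot 18 ⇒ 0x3E007 (P1/RW1/US1/PS0)
  ✓ 0x3E538  — 4 lookups
#5 VA=0x6074101F450 (r,kernel):
  lvl0: tbl 0x19, slot 12 ⇒ 0x40007 (P1/RW1/US1/PS0)
  lvl1: tbl 0x40, slot 29 ⇒ 0x42007 (P1/RW1/US1/PS0)
  lvl2: tbl 0x42, slot 8 ⇒ 0x44007 (P1/RW1/US1/PS0)
  lvl3: tbl 0x44, slot 31 ⇒ 0x46007 (P1/RW1/US1/PS0)
  ✓ 0x46450  — 4 lookups

Entries read for #2: 4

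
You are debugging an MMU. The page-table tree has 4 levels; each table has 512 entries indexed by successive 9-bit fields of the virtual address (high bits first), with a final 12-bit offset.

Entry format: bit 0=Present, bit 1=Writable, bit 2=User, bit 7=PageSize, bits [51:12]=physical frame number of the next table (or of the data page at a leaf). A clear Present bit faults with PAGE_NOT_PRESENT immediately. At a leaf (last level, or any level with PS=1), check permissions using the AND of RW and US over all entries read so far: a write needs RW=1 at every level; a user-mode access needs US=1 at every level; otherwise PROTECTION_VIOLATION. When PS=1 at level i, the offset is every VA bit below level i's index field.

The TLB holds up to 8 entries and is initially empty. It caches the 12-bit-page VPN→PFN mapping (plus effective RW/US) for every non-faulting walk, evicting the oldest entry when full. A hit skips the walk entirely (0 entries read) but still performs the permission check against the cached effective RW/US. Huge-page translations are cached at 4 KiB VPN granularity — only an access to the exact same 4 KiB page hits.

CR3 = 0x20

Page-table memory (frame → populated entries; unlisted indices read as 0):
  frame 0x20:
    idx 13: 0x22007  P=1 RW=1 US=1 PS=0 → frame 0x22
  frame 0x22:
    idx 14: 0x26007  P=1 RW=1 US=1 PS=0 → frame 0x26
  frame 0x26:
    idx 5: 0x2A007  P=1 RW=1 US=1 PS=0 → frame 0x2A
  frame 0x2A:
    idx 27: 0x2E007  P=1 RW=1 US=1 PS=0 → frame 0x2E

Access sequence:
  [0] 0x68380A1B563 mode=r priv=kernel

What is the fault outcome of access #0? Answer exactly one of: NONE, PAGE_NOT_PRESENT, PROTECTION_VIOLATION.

Trace:
#0 VA=0x68380A1B563 (r,kernel):
  L0: frame=0x20 idx=13 entry=0x22007 [P=1 RW=1 US=1 PS=0]
  L1: frame=0x22 idx=14 entry=0x26007 [P=1 RW=1 US=1 PS=0]
  L2: frame=0x26 idx=5 entry=0x2A007 [P=1 RW=1 US=1 PS=0]
  L3: frame=0x2A idx=27 entry=0x2E007 [P=1 RW=1 US=1 PS=0]
  ✓ 0x2E563  — 4 lookups

Access #0 fault: NONE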